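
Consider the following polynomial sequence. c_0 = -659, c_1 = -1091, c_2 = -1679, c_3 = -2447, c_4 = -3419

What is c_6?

-6071

-432, -588, -768, -972
-156, -180, -204
-24, -24
The third differences are constant (-24).
-204 − 24 = -228;  -972 − 228 = -1200;  -3419 − 1200 = -4619
-228 − 24 = -252;  -1200 − 252 = -1452;  -4619 − 1452 = -6071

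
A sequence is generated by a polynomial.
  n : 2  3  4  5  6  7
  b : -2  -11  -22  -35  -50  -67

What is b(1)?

-9, -11, -13, -15, -17
-2, -2, -2, -2
The second differences are constant at -2.
Work back: -9 + 2 = -7;  -2 + 7 = 5

5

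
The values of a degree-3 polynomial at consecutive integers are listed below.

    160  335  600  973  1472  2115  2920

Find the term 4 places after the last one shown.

8120

Δ: 175 , 265 , 373 , 499 , 643 , 805
Δ²: 90 , 108 , 126 , 144 , 162
Δ³: 18 , 18 , 18 , 18
Third differences constant at 18.
162 + 18 = 180;  805 + 180 = 985;  2920 + 985 = 3905
180 + 18 = 198;  985 + 198 = 1183;  3905 + 1183 = 5088
198 + 18 = 216;  1183 + 216 = 1399;  5088 + 1399 = 6487
216 + 18 = 234;  1399 + 234 = 1633;  6487 + 1633 = 8120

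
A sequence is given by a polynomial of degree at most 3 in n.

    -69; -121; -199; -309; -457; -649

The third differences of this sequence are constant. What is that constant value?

First differences: -52, -78, -110, -148, -192
Second differences: -26, -32, -38, -44
Third differences: -6, -6, -6

-6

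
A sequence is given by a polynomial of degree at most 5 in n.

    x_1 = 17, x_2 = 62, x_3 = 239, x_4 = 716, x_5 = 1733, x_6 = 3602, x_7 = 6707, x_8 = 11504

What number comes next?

18521

First differences: 45 , 177 , 477 , 1017 , 1869 , 3105 , 4797
Second differences: 132 , 300 , 540 , 852 , 1236 , 1692
Third differences: 168 , 240 , 312 , 384 , 456
Fourth differences: 72 , 72 , 72 , 72
Fourth differences constant at 72.
456 + 72 = 528;  1692 + 528 = 2220;  4797 + 2220 = 7017;  11504 + 7017 = 18521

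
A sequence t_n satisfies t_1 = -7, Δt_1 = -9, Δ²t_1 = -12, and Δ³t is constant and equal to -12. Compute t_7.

-481

Build the table forward from the leading diagonal:
D3: -12, -12, -12, -12, -12, -12, -12
D2: -12, -24, -36, -48, -60, -72, -84
D1: -9, -21, -45, -81, -129, -189, -261
t: -7, -16, -37, -82, -163, -292, -481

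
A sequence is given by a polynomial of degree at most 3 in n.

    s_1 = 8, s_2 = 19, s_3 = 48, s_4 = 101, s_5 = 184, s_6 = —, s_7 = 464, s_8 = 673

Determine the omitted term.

Using the first 5 terms:
Δ: 11, 29, 53, 83
Δ²: 18, 24, 30
Δ³: 6, 6
Constant third difference = 6.
Extend forward: 30 + 6 = 36;  83 + 36 = 119;  184 + 119 = 303

303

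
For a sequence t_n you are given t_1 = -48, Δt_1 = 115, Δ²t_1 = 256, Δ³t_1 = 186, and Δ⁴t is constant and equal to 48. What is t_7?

8922

Build the table forward from the leading diagonal:
D4: 48, 48, 48, 48, 48, 48, 48
D3: 186, 234, 282, 330, 378, 426, 474
D2: 256, 442, 676, 958, 1288, 1666, 2092
D1: 115, 371, 813, 1489, 2447, 3735, 5401
t: -48, 67, 438, 1251, 2740, 5187, 8922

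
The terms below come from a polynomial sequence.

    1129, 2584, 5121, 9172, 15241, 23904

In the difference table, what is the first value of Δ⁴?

72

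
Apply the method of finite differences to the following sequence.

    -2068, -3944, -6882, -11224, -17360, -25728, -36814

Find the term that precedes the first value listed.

-960

D1: -1876  -2938  -4342  -6136  -8368  -11086
D2: -1062  -1404  -1794  -2232  -2718
D3: -342  -390  -438  -486
D4: -48  -48  -48
The fourth differences are constant at -48.
Work back: -342 + 48 = -294;  -1062 + 294 = -768;  -1876 + 768 = -1108;  -2068 + 1108 = -960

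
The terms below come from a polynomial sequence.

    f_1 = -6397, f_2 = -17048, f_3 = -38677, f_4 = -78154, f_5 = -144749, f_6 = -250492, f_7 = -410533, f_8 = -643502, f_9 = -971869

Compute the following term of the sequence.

-1422304

First differences: -10651, -21629, -39477, -66595, -105743, -160041, -232969, -328367
Second differences: -10978, -17848, -27118, -39148, -54298, -72928, -95398
Third differences: -6870, -9270, -12030, -15150, -18630, -22470
Fourth differences: -2400, -2760, -3120, -3480, -3840
Fifth differences: -360, -360, -360, -360
Fifth differences constant at -360.
-3840 − 360 = -4200;  -22470 − 4200 = -26670;  -95398 − 26670 = -122068;  -328367 − 122068 = -450435;  -971869 − 450435 = -1422304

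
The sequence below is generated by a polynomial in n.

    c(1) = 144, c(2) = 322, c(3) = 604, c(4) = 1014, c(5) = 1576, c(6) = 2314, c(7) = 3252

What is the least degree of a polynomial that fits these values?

Δ: 178, 282, 410, 562, 738, 938
Δ²: 104, 128, 152, 176, 200
Δ³: 24, 24, 24, 24
The third differences are constant, so the polynomial has degree 3.

3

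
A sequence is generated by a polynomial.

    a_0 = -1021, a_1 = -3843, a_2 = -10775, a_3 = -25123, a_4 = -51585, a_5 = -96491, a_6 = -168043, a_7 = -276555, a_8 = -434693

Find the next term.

-2822, -6932, -14348, -26462, -44906, -71552, -108512, -158138
-4110, -7416, -12114, -18444, -26646, -36960, -49626
-3306, -4698, -6330, -8202, -10314, -12666
-1392, -1632, -1872, -2112, -2352
-240, -240, -240, -240
The fifth differences are constant (-240).
-2352 − 240 = -2592;  -12666 − 2592 = -15258;  -49626 − 15258 = -64884;  -158138 − 64884 = -223022;  -434693 − 223022 = -657715

-657715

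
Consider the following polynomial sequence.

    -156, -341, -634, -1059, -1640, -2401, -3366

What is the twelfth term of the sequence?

First differences: -185 , -293 , -425 , -581 , -761 , -965
Second differences: -108 , -132 , -156 , -180 , -204
Third differences: -24 , -24 , -24 , -24
Third differences constant at -24.
-204 − 24 = -228;  -965 − 228 = -1193;  -3366 − 1193 = -4559
-228 − 24 = -252;  -1193 − 252 = -1445;  -4559 − 1445 = -6004
-252 − 24 = -276;  -1445 − 276 = -1721;  -6004 − 1721 = -7725
-276 − 24 = -300;  -1721 − 300 = -2021;  -7725 − 2021 = -9746
-300 − 24 = -324;  -2021 − 324 = -2345;  -9746 − 2345 = -12091

-12091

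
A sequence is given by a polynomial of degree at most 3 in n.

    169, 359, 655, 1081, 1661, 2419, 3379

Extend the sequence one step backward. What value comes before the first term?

61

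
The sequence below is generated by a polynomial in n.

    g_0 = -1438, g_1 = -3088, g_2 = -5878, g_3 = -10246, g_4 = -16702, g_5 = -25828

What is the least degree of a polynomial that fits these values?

Δ: -1650, -2790, -4368, -6456, -9126
Δ²: -1140, -1578, -2088, -2670
Δ³: -438, -510, -582
Δ⁴: -72, -72
The fourth differences are constant, so the polynomial has degree 4.

4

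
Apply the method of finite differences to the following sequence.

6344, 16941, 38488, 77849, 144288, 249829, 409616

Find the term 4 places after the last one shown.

2023464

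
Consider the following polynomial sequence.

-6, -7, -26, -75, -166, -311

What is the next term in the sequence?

-522

Δ: -1, -19, -49, -91, -145
Δ²: -18, -30, -42, -54
Δ³: -12, -12, -12
Third differences constant at -12.
-54 − 12 = -66;  -145 − 66 = -211;  -311 − 211 = -522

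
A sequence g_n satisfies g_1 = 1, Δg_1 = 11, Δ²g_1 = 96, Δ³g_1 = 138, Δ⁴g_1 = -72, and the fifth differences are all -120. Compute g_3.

119

Build the table forward from the leading diagonal:
D5: -120, -120, -120
D4: -72, -192, -312
D3: 138, 66, -126
D2: 96, 234, 300
D1: 11, 107, 341
g: 1, 12, 119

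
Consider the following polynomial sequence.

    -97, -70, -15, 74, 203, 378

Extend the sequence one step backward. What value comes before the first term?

-102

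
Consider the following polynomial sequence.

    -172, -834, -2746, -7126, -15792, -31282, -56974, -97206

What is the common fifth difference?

-120

First differences: -662, -1912, -4380, -8666, -15490, -25692, -40232
Second differences: -1250, -2468, -4286, -6824, -10202, -14540
Third differences: -1218, -1818, -2538, -3378, -4338
Fourth differences: -600, -720, -840, -960
Fifth differences: -120, -120, -120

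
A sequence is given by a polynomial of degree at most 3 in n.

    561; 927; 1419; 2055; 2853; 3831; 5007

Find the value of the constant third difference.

18

Δ: 366, 492, 636, 798, 978, 1176
Δ²: 126, 144, 162, 180, 198
Δ³: 18, 18, 18, 18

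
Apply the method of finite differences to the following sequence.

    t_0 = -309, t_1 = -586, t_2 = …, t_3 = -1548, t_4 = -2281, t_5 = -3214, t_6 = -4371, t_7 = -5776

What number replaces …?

Using the last 5 terms:
-733  -933  -1157  -1405
-200  -224  -248
-24  -24
Constant third difference = -24.
Extend backward: -200 + 24 = -176;  -733 + 176 = -557;  -1548 + 557 = -991

-991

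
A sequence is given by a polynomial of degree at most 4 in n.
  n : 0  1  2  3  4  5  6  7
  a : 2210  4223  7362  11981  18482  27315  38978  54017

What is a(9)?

Δ: 2013, 3139, 4619, 6501, 8833, 11663, 15039
Δ²: 1126, 1480, 1882, 2332, 2830, 3376
Δ³: 354, 402, 450, 498, 546
Δ⁴: 48, 48, 48, 48
Fourth differences constant at 48.
546 + 48 = 594;  3376 + 594 = 3970;  15039 + 3970 = 19009;  54017 + 19009 = 73026
594 + 48 = 642;  3970 + 642 = 4612;  19009 + 4612 = 23621;  73026 + 23621 = 96647

96647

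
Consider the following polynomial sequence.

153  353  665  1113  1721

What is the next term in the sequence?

2513

First differences: 200 , 312 , 448 , 608
Second differences: 112 , 136 , 160
Third differences: 24 , 24
The third differences are constant (24).
160 + 24 = 184;  608 + 184 = 792;  1721 + 792 = 2513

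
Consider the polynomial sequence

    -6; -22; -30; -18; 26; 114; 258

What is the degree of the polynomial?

First differences: -16, -8, 12, 44, 88, 144
Second differences: 8, 20, 32, 44, 56
Third differences: 12, 12, 12, 12
The third differences are constant, so the polynomial has degree 3.

3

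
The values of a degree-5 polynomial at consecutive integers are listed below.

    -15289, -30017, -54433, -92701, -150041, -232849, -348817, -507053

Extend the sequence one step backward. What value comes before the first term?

-14728, -24416, -38268, -57340, -82808, -115968, -158236
-9688, -13852, -19072, -25468, -33160, -42268
-4164, -5220, -6396, -7692, -9108
-1056, -1176, -1296, -1416
-120, -120, -120
The fifth differences are constant at -120.
Work back: -1056 + 120 = -936;  -4164 + 936 = -3228;  -9688 + 3228 = -6460;  -14728 + 6460 = -8268;  -15289 + 8268 = -7021

-7021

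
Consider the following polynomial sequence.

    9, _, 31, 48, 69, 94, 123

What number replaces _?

Using the last 5 terms:
First differences: 17, 21, 25, 29
Second differences: 4, 4, 4
Constant second difference = 4.
Extend backward: 17 − 4 = 13;  31 − 13 = 18

18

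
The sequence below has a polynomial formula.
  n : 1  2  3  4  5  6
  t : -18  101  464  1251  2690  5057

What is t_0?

D1: 119, 363, 787, 1439, 2367
D2: 244, 424, 652, 928
D3: 180, 228, 276
D4: 48, 48
The fourth differences are constant at 48.
Work back: 180 − 48 = 132;  244 − 132 = 112;  119 − 112 = 7;  -18 − 7 = -25

-25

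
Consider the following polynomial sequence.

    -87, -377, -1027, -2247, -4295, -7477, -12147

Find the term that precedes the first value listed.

First differences: -290  -650  -1220  -2048  -3182  -4670
Second differences: -360  -570  -828  -1134  -1488
Third differences: -210  -258  -306  -354
Fourth differences: -48  -48  -48
The fourth differences are constant at -48.
Work back: -210 + 48 = -162;  -360 + 162 = -198;  -290 + 198 = -92;  -87 + 92 = 5

5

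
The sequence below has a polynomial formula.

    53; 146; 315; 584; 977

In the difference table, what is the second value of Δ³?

24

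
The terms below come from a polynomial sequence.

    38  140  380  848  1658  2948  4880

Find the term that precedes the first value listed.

102  240  468  810  1290  1932
138  228  342  480  642
90  114  138  162
24  24  24
The fourth differences are constant at 24.
Work back: 90 − 24 = 66;  138 − 66 = 72;  102 − 72 = 30;  38 − 30 = 8

8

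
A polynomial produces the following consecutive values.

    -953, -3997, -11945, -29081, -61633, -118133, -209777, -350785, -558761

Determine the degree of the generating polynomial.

5

Δ: -3044, -7948, -17136, -32552, -56500, -91644, -141008, -207976
Δ²: -4904, -9188, -15416, -23948, -35144, -49364, -66968
Δ³: -4284, -6228, -8532, -11196, -14220, -17604
Δ⁴: -1944, -2304, -2664, -3024, -3384
Δ⁵: -360, -360, -360, -360
The fifth differences are constant, so the polynomial has degree 5.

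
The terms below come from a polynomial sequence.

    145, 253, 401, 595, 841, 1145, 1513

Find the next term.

1951

108, 148, 194, 246, 304, 368
40, 46, 52, 58, 64
6, 6, 6, 6
Third differences constant at 6.
64 + 6 = 70;  368 + 70 = 438;  1513 + 438 = 1951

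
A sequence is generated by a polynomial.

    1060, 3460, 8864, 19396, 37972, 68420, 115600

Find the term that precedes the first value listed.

212

Δ: 2400  5404  10532  18576  30448  47180
Δ²: 3004  5128  8044  11872  16732
Δ³: 2124  2916  3828  4860
Δ⁴: 792  912  1032
Δ⁵: 120  120
The fifth differences are constant at 120.
Work back: 792 − 120 = 672;  2124 − 672 = 1452;  3004 − 1452 = 1552;  2400 − 1552 = 848;  1060 − 848 = 212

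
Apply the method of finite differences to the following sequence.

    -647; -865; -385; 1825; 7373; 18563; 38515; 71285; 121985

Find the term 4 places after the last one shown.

-218, 480, 2210, 5548, 11190, 19952, 32770, 50700
698, 1730, 3338, 5642, 8762, 12818, 17930
1032, 1608, 2304, 3120, 4056, 5112
576, 696, 816, 936, 1056
120, 120, 120, 120
Constant fifth difference = 120, so extend:
1056 + 120 = 1176;  5112 + 1176 = 6288;  17930 + 6288 = 24218;  50700 + 24218 = 74918;  121985 + 74918 = 196903
1176 + 120 = 1296;  6288 + 1296 = 7584;  24218 + 7584 = 31802;  74918 + 31802 = 106720;  196903 + 106720 = 303623
1296 + 120 = 1416;  7584 + 1416 = 9000;  31802 + 9000 = 40802;  106720 + 40802 = 147522;  303623 + 147522 = 451145
1416 + 120 = 1536;  9000 + 1536 = 10536;  40802 + 10536 = 51338;  147522 + 51338 = 198860;  451145 + 198860 = 650005

650005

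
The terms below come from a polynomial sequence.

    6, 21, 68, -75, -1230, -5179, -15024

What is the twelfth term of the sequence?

-399019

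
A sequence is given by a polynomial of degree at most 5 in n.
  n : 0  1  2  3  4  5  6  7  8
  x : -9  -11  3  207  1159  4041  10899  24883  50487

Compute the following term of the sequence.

93789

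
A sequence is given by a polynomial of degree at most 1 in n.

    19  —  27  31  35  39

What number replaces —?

23

Using the last 4 terms:
D1: 4, 4, 4
Constant first difference = 4.
Extend backward: 27 − 4 = 23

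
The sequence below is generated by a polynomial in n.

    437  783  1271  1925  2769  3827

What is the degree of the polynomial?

346, 488, 654, 844, 1058
142, 166, 190, 214
24, 24, 24
The third differences are constant, so the polynomial has degree 3.

3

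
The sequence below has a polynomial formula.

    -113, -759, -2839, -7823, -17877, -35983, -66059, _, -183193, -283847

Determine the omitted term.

-113079

Using the first 7 terms:
-646, -2080, -4984, -10054, -18106, -30076
-1434, -2904, -5070, -8052, -11970
-1470, -2166, -2982, -3918
-696, -816, -936
-120, -120
Constant fifth difference = -120.
Extend forward: -936 − 120 = -1056;  -3918 − 1056 = -4974;  -11970 − 4974 = -16944;  -30076 − 16944 = -47020;  -66059 − 47020 = -113079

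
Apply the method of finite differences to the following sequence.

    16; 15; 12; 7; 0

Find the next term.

First differences: -1, -3, -5, -7
Second differences: -2, -2, -2
Constant second difference = -2, so extend:
-7 − 2 = -9;  0 − 9 = -9

-9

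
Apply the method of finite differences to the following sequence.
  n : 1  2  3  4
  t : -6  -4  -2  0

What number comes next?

2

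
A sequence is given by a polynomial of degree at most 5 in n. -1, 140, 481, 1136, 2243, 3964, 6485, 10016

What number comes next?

14791

Δ: 141, 341, 655, 1107, 1721, 2521, 3531
Δ²: 200, 314, 452, 614, 800, 1010
Δ³: 114, 138, 162, 186, 210
Δ⁴: 24, 24, 24, 24
The fourth differences are constant (24).
210 + 24 = 234;  1010 + 234 = 1244;  3531 + 1244 = 4775;  10016 + 4775 = 14791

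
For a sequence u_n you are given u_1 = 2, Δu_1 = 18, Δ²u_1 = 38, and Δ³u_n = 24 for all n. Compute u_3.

76

Build the table forward from the leading diagonal:
D3: 24  24  24
D2: 38  62  86
D1: 18  56  118
u: 2  20  76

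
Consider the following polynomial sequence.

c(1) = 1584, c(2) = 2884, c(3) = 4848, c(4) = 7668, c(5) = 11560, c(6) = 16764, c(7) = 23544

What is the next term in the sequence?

32188

First differences: 1300 , 1964 , 2820 , 3892 , 5204 , 6780
Second differences: 664 , 856 , 1072 , 1312 , 1576
Third differences: 192 , 216 , 240 , 264
Fourth differences: 24 , 24 , 24
Constant fourth difference = 24, so extend:
264 + 24 = 288;  1576 + 288 = 1864;  6780 + 1864 = 8644;  23544 + 8644 = 32188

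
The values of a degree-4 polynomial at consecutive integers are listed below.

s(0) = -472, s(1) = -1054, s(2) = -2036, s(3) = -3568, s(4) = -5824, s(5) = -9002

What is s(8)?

-26408

Δ: -582 , -982 , -1532 , -2256 , -3178
Δ²: -400 , -550 , -724 , -922
Δ³: -150 , -174 , -198
Δ⁴: -24 , -24
Constant fourth difference = -24, so extend:
-198 − 24 = -222;  -922 − 222 = -1144;  -3178 − 1144 = -4322;  -9002 − 4322 = -13324
-222 − 24 = -246;  -1144 − 246 = -1390;  -4322 − 1390 = -5712;  -13324 − 5712 = -19036
-246 − 24 = -270;  -1390 − 270 = -1660;  -5712 − 1660 = -7372;  -19036 − 7372 = -26408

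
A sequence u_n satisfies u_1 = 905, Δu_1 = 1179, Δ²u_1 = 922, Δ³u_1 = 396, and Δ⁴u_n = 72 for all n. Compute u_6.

20340

Build the table forward from the leading diagonal:
Fourth differences: 72  72  72  72  72  72
Third differences: 396  468  540  612  684  756
Second differences: 922  1318  1786  2326  2938  3622
First differences: 1179  2101  3419  5205  7531  10469
u: 905  2084  4185  7604  12809  20340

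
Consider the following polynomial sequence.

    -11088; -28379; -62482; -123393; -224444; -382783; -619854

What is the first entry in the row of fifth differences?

D1: -17291, -34103, -60911, -101051, -158339, -237071
D2: -16812, -26808, -40140, -57288, -78732
D3: -9996, -13332, -17148, -21444
D4: -3336, -3816, -4296
D5: -480, -480

-480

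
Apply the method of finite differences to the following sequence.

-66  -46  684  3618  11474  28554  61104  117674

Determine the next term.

First differences: 20  730  2934  7856  17080  32550  56570
Second differences: 710  2204  4922  9224  15470  24020
Third differences: 1494  2718  4302  6246  8550
Fourth differences: 1224  1584  1944  2304
Fifth differences: 360  360  360
Constant fifth difference = 360, so extend:
2304 + 360 = 2664;  8550 + 2664 = 11214;  24020 + 11214 = 35234;  56570 + 35234 = 91804;  117674 + 91804 = 209478

209478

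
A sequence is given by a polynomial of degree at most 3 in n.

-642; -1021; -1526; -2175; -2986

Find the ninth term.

Δ: -379 , -505 , -649 , -811
Δ²: -126 , -144 , -162
Δ³: -18 , -18
Constant third difference = -18, so extend:
-162 − 18 = -180;  -811 − 180 = -991;  -2986 − 991 = -3977
-180 − 18 = -198;  -991 − 198 = -1189;  -3977 − 1189 = -5166
-198 − 18 = -216;  -1189 − 216 = -1405;  -5166 − 1405 = -6571
-216 − 18 = -234;  -1405 − 234 = -1639;  -6571 − 1639 = -8210

-8210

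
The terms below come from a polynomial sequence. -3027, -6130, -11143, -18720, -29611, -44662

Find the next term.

First differences: -3103  -5013  -7577  -10891  -15051
Second differences: -1910  -2564  -3314  -4160
Third differences: -654  -750  -846
Fourth differences: -96  -96
Fourth differences constant at -96.
-846 − 96 = -942;  -4160 − 942 = -5102;  -15051 − 5102 = -20153;  -44662 − 20153 = -64815

-64815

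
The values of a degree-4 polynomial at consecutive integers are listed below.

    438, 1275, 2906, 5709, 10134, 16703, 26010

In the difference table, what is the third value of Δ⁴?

72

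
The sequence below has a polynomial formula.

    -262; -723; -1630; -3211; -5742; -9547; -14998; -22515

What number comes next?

-32566

-461, -907, -1581, -2531, -3805, -5451, -7517
-446, -674, -950, -1274, -1646, -2066
-228, -276, -324, -372, -420
-48, -48, -48, -48
Fourth differences constant at -48.
-420 − 48 = -468;  -2066 − 468 = -2534;  -7517 − 2534 = -10051;  -22515 − 10051 = -32566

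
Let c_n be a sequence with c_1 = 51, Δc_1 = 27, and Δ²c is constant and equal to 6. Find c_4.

150

Build the table forward from the leading diagonal:
D2: 6, 6, 6, 6
D1: 27, 33, 39, 45
c: 51, 78, 111, 150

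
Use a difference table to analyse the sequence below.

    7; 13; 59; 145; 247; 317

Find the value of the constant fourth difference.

-24

Δ: 6, 46, 86, 102, 70
Δ²: 40, 40, 16, -32
Δ³: 0, -24, -48
Δ⁴: -24, -24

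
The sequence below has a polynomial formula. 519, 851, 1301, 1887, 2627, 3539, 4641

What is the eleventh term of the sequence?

11309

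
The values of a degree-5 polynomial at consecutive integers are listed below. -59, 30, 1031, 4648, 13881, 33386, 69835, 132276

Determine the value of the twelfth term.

Δ: 89  1001  3617  9233  19505  36449  62441
Δ²: 912  2616  5616  10272  16944  25992
Δ³: 1704  3000  4656  6672  9048
Δ⁴: 1296  1656  2016  2376
Δ⁵: 360  360  360
Fifth differences constant at 360.
2376 + 360 = 2736;  9048 + 2736 = 11784;  25992 + 11784 = 37776;  62441 + 37776 = 100217;  132276 + 100217 = 232493
2736 + 360 = 3096;  11784 + 3096 = 14880;  37776 + 14880 = 52656;  100217 + 52656 = 152873;  232493 + 152873 = 385366
3096 + 360 = 3456;  14880 + 3456 = 18336;  52656 + 18336 = 70992;  152873 + 70992 = 223865;  385366 + 223865 = 609231
3456 + 360 = 3816;  18336 + 3816 = 22152;  70992 + 22152 = 93144;  223865 + 93144 = 317009;  609231 + 317009 = 926240

926240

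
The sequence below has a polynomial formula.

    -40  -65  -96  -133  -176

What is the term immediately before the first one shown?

-21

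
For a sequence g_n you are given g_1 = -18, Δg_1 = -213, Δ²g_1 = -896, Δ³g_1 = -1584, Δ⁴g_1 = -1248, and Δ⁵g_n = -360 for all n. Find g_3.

-1340

Build the table forward from the leading diagonal:
Δ⁵: -360  -360  -360
Δ⁴: -1248  -1608  -1968
Δ³: -1584  -2832  -4440
Δ²: -896  -2480  -5312
Δ: -213  -1109  -3589
g: -18  -231  -1340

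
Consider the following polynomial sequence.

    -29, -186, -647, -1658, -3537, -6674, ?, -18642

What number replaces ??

-11531

Using the first 6 terms:
First differences: -157  -461  -1011  -1879  -3137
Second differences: -304  -550  -868  -1258
Third differences: -246  -318  -390
Fourth differences: -72  -72
Constant fourth difference = -72.
Extend forward: -390 − 72 = -462;  -1258 − 462 = -1720;  -3137 − 1720 = -4857;  -6674 − 4857 = -11531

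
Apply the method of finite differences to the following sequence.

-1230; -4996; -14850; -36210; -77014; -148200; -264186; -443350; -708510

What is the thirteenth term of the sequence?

First differences: -3766  -9854  -21360  -40804  -71186  -115986  -179164  -265160
Second differences: -6088  -11506  -19444  -30382  -44800  -63178  -85996
Third differences: -5418  -7938  -10938  -14418  -18378  -22818
Fourth differences: -2520  -3000  -3480  -3960  -4440
Fifth differences: -480  -480  -480  -480
Constant fifth difference = -480, so extend:
-4440 − 480 = -4920;  -22818 − 4920 = -27738;  -85996 − 27738 = -113734;  -265160 − 113734 = -378894;  -708510 − 378894 = -1087404
-4920 − 480 = -5400;  -27738 − 5400 = -33138;  -113734 − 33138 = -146872;  -378894 − 146872 = -525766;  -1087404 − 525766 = -1613170
-5400 − 480 = -5880;  -33138 − 5880 = -39018;  -146872 − 39018 = -185890;  -525766 − 185890 = -711656;  -1613170 − 711656 = -2324826
-5880 − 480 = -6360;  -39018 − 6360 = -45378;  -185890 − 45378 = -231268;  -711656 − 231268 = -942924;  -2324826 − 942924 = -3267750

-3267750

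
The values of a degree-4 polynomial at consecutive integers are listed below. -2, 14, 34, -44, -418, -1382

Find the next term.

-3326

16, 20, -78, -374, -964
4, -98, -296, -590
-102, -198, -294
-96, -96
The fourth differences are constant (-96).
-294 − 96 = -390;  -590 − 390 = -980;  -964 − 980 = -1944;  -1382 − 1944 = -3326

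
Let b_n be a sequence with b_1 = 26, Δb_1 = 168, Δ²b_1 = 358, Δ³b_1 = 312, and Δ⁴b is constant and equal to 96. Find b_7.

Build the table forward from the leading diagonal:
Δ⁴: 96, 96, 96, 96, 96, 96, 96
Δ³: 312, 408, 504, 600, 696, 792, 888
Δ²: 358, 670, 1078, 1582, 2182, 2878, 3670
Δ: 168, 526, 1196, 2274, 3856, 6038, 8916
b: 26, 194, 720, 1916, 4190, 8046, 14084

14084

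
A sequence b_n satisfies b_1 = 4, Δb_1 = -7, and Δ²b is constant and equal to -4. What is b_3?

-14

Build the table forward from the leading diagonal:
D2: -4, -4, -4
D1: -7, -11, -15
b: 4, -3, -14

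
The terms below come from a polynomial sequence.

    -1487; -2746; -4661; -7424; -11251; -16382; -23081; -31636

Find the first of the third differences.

D1: -1259, -1915, -2763, -3827, -5131, -6699, -8555
D2: -656, -848, -1064, -1304, -1568, -1856
D3: -192, -216, -240, -264, -288
D4: -24, -24, -24, -24

-192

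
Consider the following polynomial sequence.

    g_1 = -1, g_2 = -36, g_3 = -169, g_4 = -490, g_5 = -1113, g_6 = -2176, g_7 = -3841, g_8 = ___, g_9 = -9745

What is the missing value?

-6294

Using the first 7 terms:
First differences: -35  -133  -321  -623  -1063  -1665
Second differences: -98  -188  -302  -440  -602
Third differences: -90  -114  -138  -162
Fourth differences: -24  -24  -24
Constant fourth difference = -24.
Extend forward: -162 − 24 = -186;  -602 − 186 = -788;  -1665 − 788 = -2453;  -3841 − 2453 = -6294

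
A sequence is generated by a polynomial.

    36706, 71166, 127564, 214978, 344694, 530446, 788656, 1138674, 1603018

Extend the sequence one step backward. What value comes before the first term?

17074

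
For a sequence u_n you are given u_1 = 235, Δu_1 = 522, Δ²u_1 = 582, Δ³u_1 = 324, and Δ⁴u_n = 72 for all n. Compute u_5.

7183

Build the table forward from the leading diagonal:
Fourth differences: 72, 72, 72, 72, 72
Third differences: 324, 396, 468, 540, 612
Second differences: 582, 906, 1302, 1770, 2310
First differences: 522, 1104, 2010, 3312, 5082
u: 235, 757, 1861, 3871, 7183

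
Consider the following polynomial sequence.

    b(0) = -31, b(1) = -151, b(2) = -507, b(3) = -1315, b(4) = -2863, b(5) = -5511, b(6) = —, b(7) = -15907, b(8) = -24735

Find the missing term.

-9691

Using the first 6 terms:
-120  -356  -808  -1548  -2648
-236  -452  -740  -1100
-216  -288  -360
-72  -72
Constant fourth difference = -72.
Extend forward: -360 − 72 = -432;  -1100 − 432 = -1532;  -2648 − 1532 = -4180;  -5511 − 4180 = -9691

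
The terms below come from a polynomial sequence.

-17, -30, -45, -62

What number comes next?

-81

-13, -15, -17
-2, -2
Constant second difference = -2, so extend:
-17 − 2 = -19;  -62 − 19 = -81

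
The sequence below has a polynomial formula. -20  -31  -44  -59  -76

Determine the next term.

D1: -11, -13, -15, -17
D2: -2, -2, -2
The second differences are constant (-2).
-17 − 2 = -19;  -76 − 19 = -95

-95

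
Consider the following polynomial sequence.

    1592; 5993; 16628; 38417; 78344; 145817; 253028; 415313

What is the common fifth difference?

360

D1: 4401, 10635, 21789, 39927, 67473, 107211, 162285
D2: 6234, 11154, 18138, 27546, 39738, 55074
D3: 4920, 6984, 9408, 12192, 15336
D4: 2064, 2424, 2784, 3144
D5: 360, 360, 360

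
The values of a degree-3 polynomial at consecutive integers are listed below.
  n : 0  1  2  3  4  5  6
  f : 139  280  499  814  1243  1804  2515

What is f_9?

5728

141  219  315  429  561  711
78  96  114  132  150
18  18  18  18
Constant third difference = 18, so extend:
150 + 18 = 168;  711 + 168 = 879;  2515 + 879 = 3394
168 + 18 = 186;  879 + 186 = 1065;  3394 + 1065 = 4459
186 + 18 = 204;  1065 + 204 = 1269;  4459 + 1269 = 5728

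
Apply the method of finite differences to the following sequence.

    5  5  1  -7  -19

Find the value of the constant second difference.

-4

Δ: 0, -4, -8, -12
Δ²: -4, -4, -4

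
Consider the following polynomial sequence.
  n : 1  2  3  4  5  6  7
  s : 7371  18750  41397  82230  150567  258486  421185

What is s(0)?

2382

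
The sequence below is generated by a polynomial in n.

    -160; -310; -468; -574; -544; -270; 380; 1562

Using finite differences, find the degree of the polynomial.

4

-150, -158, -106, 30, 274, 650, 1182
-8, 52, 136, 244, 376, 532
60, 84, 108, 132, 156
24, 24, 24, 24
The fourth differences are constant, so the polynomial has degree 4.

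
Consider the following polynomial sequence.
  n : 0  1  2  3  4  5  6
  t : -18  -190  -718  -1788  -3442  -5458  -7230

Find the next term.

-7648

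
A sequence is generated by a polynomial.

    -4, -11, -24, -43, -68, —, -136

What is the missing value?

-99

Using the first 5 terms:
First differences: -7  -13  -19  -25
Second differences: -6  -6  -6
Constant second difference = -6.
Extend forward: -25 − 6 = -31;  -68 − 31 = -99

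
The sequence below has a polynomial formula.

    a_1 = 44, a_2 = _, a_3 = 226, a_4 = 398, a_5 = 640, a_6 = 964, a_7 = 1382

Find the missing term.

Using the last 5 terms:
172, 242, 324, 418
70, 82, 94
12, 12
Constant third difference = 12.
Extend backward: 70 − 12 = 58;  172 − 58 = 114;  226 − 114 = 112

112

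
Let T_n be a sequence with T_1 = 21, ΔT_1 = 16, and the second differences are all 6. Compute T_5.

Build the table forward from the leading diagonal:
D2: 6, 6, 6, 6, 6
D1: 16, 22, 28, 34, 40
T: 21, 37, 59, 87, 121

121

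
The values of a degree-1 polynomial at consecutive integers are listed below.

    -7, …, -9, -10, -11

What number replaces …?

Using the last 3 terms:
D1: -1  -1
Constant first difference = -1.
Extend backward: -9 + 1 = -8

-8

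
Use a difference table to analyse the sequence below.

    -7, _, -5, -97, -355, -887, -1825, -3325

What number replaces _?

5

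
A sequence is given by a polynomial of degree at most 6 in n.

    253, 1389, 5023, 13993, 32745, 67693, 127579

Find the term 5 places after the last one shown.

Δ: 1136, 3634, 8970, 18752, 34948, 59886
Δ²: 2498, 5336, 9782, 16196, 24938
Δ³: 2838, 4446, 6414, 8742
Δ⁴: 1608, 1968, 2328
Δ⁵: 360, 360
Constant fifth difference = 360, so extend:
2328 + 360 = 2688;  8742 + 2688 = 11430;  24938 + 11430 = 36368;  59886 + 36368 = 96254;  127579 + 96254 = 223833
2688 + 360 = 3048;  11430 + 3048 = 14478;  36368 + 14478 = 50846;  96254 + 50846 = 147100;  223833 + 147100 = 370933
3048 + 360 = 3408;  14478 + 3408 = 17886;  50846 + 17886 = 68732;  147100 + 68732 = 215832;  370933 + 215832 = 586765
3408 + 360 = 3768;  17886 + 3768 = 21654;  68732 + 21654 = 90386;  215832 + 90386 = 306218;  586765 + 306218 = 892983
3768 + 360 = 4128;  21654 + 4128 = 25782;  90386 + 25782 = 116168;  306218 + 116168 = 422386;  892983 + 422386 = 1315369

1315369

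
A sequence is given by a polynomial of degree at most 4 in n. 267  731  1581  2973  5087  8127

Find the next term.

First differences: 464, 850, 1392, 2114, 3040
Second differences: 386, 542, 722, 926
Third differences: 156, 180, 204
Fourth differences: 24, 24
Fourth differences constant at 24.
204 + 24 = 228;  926 + 228 = 1154;  3040 + 1154 = 4194;  8127 + 4194 = 12321

12321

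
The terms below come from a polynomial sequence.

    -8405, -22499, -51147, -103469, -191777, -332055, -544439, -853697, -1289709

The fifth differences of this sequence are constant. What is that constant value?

-480

Δ: -14094, -28648, -52322, -88308, -140278, -212384, -309258, -436012
Δ²: -14554, -23674, -35986, -51970, -72106, -96874, -126754
Δ³: -9120, -12312, -15984, -20136, -24768, -29880
Δ⁴: -3192, -3672, -4152, -4632, -5112
Δ⁵: -480, -480, -480, -480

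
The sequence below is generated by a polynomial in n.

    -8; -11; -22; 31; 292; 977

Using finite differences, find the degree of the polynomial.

Δ: -3, -11, 53, 261, 685
Δ²: -8, 64, 208, 424
Δ³: 72, 144, 216
Δ⁴: 72, 72
The fourth differences are constant, so the polynomial has degree 4.

4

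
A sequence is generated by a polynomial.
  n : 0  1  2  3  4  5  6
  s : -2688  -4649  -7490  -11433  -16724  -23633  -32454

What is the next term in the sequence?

-43505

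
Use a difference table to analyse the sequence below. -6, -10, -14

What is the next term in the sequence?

-18

Δ: -4 , -4
Constant first difference = -4, so extend:
-14 − 4 = -18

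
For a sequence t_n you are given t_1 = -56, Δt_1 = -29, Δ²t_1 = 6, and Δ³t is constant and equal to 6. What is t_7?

-20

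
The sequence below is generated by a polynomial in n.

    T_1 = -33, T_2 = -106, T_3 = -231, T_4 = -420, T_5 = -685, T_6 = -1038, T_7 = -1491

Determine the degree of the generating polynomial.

Δ: -73, -125, -189, -265, -353, -453
Δ²: -52, -64, -76, -88, -100
Δ³: -12, -12, -12, -12
The third differences are constant, so the polynomial has degree 3.

3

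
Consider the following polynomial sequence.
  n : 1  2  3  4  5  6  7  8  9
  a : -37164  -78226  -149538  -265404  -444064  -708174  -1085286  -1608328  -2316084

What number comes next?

First differences: -41062 , -71312 , -115866 , -178660 , -264110 , -377112 , -523042 , -707756
Second differences: -30250 , -44554 , -62794 , -85450 , -113002 , -145930 , -184714
Third differences: -14304 , -18240 , -22656 , -27552 , -32928 , -38784
Fourth differences: -3936 , -4416 , -4896 , -5376 , -5856
Fifth differences: -480 , -480 , -480 , -480
Constant fifth difference = -480, so extend:
-5856 − 480 = -6336;  -38784 − 6336 = -45120;  -184714 − 45120 = -229834;  -707756 − 229834 = -937590;  -2316084 − 937590 = -3253674

-3253674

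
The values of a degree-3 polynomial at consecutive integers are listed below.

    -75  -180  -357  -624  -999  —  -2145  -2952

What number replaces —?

-1500

Using the first 5 terms:
D1: -105  -177  -267  -375
D2: -72  -90  -108
D3: -18  -18
Constant third difference = -18.
Extend forward: -108 − 18 = -126;  -375 − 126 = -501;  -999 − 501 = -1500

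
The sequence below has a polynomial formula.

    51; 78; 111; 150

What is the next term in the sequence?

195

27  33  39
6  6
Constant second difference = 6, so extend:
39 + 6 = 45;  150 + 45 = 195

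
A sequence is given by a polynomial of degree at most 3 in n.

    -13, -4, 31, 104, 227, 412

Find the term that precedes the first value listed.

-8

Δ: 9, 35, 73, 123, 185
Δ²: 26, 38, 50, 62
Δ³: 12, 12, 12
The third differences are constant at 12.
Work back: 26 − 12 = 14;  9 − 14 = -5;  -13 + 5 = -8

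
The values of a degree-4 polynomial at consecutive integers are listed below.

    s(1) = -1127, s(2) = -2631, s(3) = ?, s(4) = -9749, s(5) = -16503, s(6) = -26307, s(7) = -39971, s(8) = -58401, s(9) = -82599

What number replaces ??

-5331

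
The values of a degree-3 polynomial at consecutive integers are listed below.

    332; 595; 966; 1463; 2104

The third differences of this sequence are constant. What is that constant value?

Δ: 263, 371, 497, 641
Δ²: 108, 126, 144
Δ³: 18, 18

18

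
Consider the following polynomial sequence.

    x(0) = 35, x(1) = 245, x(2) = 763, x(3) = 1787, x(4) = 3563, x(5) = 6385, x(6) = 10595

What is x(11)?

210  518  1024  1776  2822  4210
308  506  752  1046  1388
198  246  294  342
48  48  48
Fourth differences constant at 48.
342 + 48 = 390;  1388 + 390 = 1778;  4210 + 1778 = 5988;  10595 + 5988 = 16583
390 + 48 = 438;  1778 + 438 = 2216;  5988 + 2216 = 8204;  16583 + 8204 = 24787
438 + 48 = 486;  2216 + 486 = 2702;  8204 + 2702 = 10906;  24787 + 10906 = 35693
486 + 48 = 534;  2702 + 534 = 3236;  10906 + 3236 = 14142;  35693 + 14142 = 49835
534 + 48 = 582;  3236 + 582 = 3818;  14142 + 3818 = 17960;  49835 + 17960 = 67795

67795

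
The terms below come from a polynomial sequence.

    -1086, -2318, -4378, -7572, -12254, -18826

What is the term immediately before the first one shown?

-424

D1: -1232, -2060, -3194, -4682, -6572
D2: -828, -1134, -1488, -1890
D3: -306, -354, -402
D4: -48, -48
The fourth differences are constant at -48.
Work back: -306 + 48 = -258;  -828 + 258 = -570;  -1232 + 570 = -662;  -1086 + 662 = -424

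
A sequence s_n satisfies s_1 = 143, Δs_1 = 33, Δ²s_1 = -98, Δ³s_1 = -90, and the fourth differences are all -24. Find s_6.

-1692

Build the table forward from the leading diagonal:
Δ⁴: -24, -24, -24, -24, -24, -24
Δ³: -90, -114, -138, -162, -186, -210
Δ²: -98, -188, -302, -440, -602, -788
Δ: 33, -65, -253, -555, -995, -1597
s: 143, 176, 111, -142, -697, -1692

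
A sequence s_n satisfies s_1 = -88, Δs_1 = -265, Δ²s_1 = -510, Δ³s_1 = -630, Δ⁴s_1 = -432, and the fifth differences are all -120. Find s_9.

Build the table forward from the leading diagonal:
Δ⁵: -120, -120, -120, -120, -120, -120, -120, -120, -120
Δ⁴: -432, -552, -672, -792, -912, -1032, -1152, -1272, -1392
Δ³: -630, -1062, -1614, -2286, -3078, -3990, -5022, -6174, -7446
Δ²: -510, -1140, -2202, -3816, -6102, -9180, -13170, -18192, -24366
Δ: -265, -775, -1915, -4117, -7933, -14035, -23215, -36385, -54577
s: -88, -353, -1128, -3043, -7160, -15093, -29128, -52343, -88728

-88728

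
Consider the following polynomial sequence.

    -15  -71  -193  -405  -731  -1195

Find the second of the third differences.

-24

D1: -56, -122, -212, -326, -464
D2: -66, -90, -114, -138
D3: -24, -24, -24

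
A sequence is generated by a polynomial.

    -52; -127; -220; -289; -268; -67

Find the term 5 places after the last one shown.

8468

Δ: -75, -93, -69, 21, 201
Δ²: -18, 24, 90, 180
Δ³: 42, 66, 90
Δ⁴: 24, 24
Constant fourth difference = 24, so extend:
90 + 24 = 114;  180 + 114 = 294;  201 + 294 = 495;  -67 + 495 = 428
114 + 24 = 138;  294 + 138 = 432;  495 + 432 = 927;  428 + 927 = 1355
138 + 24 = 162;  432 + 162 = 594;  927 + 594 = 1521;  1355 + 1521 = 2876
162 + 24 = 186;  594 + 186 = 780;  1521 + 780 = 2301;  2876 + 2301 = 5177
186 + 24 = 210;  780 + 210 = 990;  2301 + 990 = 3291;  5177 + 3291 = 8468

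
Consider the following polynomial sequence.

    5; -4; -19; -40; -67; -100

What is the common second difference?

-6

D1: -9, -15, -21, -27, -33
D2: -6, -6, -6, -6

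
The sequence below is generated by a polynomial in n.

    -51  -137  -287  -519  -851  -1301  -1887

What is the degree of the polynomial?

First differences: -86, -150, -232, -332, -450, -586
Second differences: -64, -82, -100, -118, -136
Third differences: -18, -18, -18, -18
The third differences are constant, so the polynomial has degree 3.

3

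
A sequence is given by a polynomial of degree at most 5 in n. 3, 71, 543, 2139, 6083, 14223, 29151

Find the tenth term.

68, 472, 1596, 3944, 8140, 14928
404, 1124, 2348, 4196, 6788
720, 1224, 1848, 2592
504, 624, 744
120, 120
Constant fifth difference = 120, so extend:
744 + 120 = 864;  2592 + 864 = 3456;  6788 + 3456 = 10244;  14928 + 10244 = 25172;  29151 + 25172 = 54323
864 + 120 = 984;  3456 + 984 = 4440;  10244 + 4440 = 14684;  25172 + 14684 = 39856;  54323 + 39856 = 94179
984 + 120 = 1104;  4440 + 1104 = 5544;  14684 + 5544 = 20228;  39856 + 20228 = 60084;  94179 + 60084 = 154263

154263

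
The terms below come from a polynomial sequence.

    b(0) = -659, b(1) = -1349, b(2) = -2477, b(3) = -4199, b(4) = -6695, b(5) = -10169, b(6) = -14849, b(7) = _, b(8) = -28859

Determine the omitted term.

Using the first 7 terms:
-690  -1128  -1722  -2496  -3474  -4680
-438  -594  -774  -978  -1206
-156  -180  -204  -228
-24  -24  -24
Constant fourth difference = -24.
Extend forward: -228 − 24 = -252;  -1206 − 252 = -1458;  -4680 − 1458 = -6138;  -14849 − 6138 = -20987

-20987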